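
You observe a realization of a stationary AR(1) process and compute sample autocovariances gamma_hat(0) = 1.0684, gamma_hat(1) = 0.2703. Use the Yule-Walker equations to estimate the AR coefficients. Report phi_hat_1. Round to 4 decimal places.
\hat\phi_{1} = 0.2530

The Yule-Walker equations for an AR(p) process read, in matrix form,
  Gamma_p phi = r_p,   with   (Gamma_p)_{ij} = gamma(|i - j|),
                       (r_p)_i = gamma(i),   i,j = 1..p.
Substitute the sample gammas (Toeplitz matrix and right-hand side of size 1):
  Gamma_p = [[1.0684]]
  r_p     = [0.2703]
With p = 1 this is the single equation gamma(0) phi_1 = gamma(1):
  phi_hat_1 = gamma(1) / gamma(0) = 0.2703 / 1.0684 = 0.2530.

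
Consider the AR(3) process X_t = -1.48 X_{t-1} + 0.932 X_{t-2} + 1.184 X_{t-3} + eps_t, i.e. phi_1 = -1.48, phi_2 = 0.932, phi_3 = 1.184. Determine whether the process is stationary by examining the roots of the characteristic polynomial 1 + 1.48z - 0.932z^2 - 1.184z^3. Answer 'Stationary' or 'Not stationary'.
\text{Not stationary}

The AR(p) characteristic polynomial is P(z) = 1 + 1.48z - 0.932z^2 - 1.184z^3.
Stationarity requires all roots to lie outside the unit circle, i.e. |z| > 1 for every root.
Degree 3: look for a simple real root z0 first, then factor out (1 - z/z0) and solve the remaining quadratic.
Testing z0 = -0.625: P(-0.625) = 1 + (1.48)(-0.625) + (-0.932)(-0.625)^2 + (-1.184)(-0.625)^3
  = 1 + (-0.925) + (-0.364063) + (0.289062) = 0.  So z_0 = -0.625 is a root, |z_0| = 0.625.
Divide out the factor (1 + 1.6 z) = (1 - z/z0) (since 1/z0 = -1.6):
  P(z) = (1 + 1.6 z)(1 + (-0.12) z + (-0.74) z^2)
  [check: z-coef -0.12 - (-1.6) = 1.48; z^2-coef -0.74 - (-1.6)(-0.12) = -0.932; z^3-coef -(-1.6)(-0.74) = -1.184.]
Remaining roots from the quadratic factor 1 + (-0.12) z + (-0.74) z^2:
  Set 1 + (-0.12) z + (-0.74) z^2 = 0, i.e. a z^2 + b z + c = 0 with a = -0.74, b = -0.12, c = 1.
  Discriminant D = b^2 - 4ac = (-0.12)^2 - 4*(-0.74)*1 = 0.0144 - (-2.96) = 2.9744.
  D >= 0, so the roots are real: z = (-b +/- sqrt(D)) / (2a) = (0.12 +/- 1.724645) / (-1.48).
    z_1 = (0.12 + 1.724645) / (-1.48) = -1.2464,   |z_1| = 1.2464.
    z_2 = (0.12 - 1.724645) / (-1.48) = 1.0842,   |z_2| = 1.0842.
Moduli of all roots: 0.6250, 1.2464, 1.0842.
All moduli strictly greater than 1? No.
Verdict: Not stationary.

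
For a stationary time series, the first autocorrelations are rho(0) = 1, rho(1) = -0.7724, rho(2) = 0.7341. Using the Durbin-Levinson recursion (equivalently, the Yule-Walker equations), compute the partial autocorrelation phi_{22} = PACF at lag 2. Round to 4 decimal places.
\phi_{22} = 0.3408

The PACF at lag k is phi_{kk}, the last component of the solution
to the Yule-Walker system G_k phi = r_k where
  (G_k)_{ij} = rho(|i - j|), (r_k)_i = rho(i), i,j = 1..k.
Equivalently, Durbin-Levinson gives phi_{kk} iteratively:
  phi_{11} = rho(1)
  phi_{kk} = [rho(k) - sum_{j=1..k-1} phi_{k-1,j} rho(k-j)]
            / [1 - sum_{j=1..k-1} phi_{k-1,j} rho(j)],
  phi_{k,j} = phi_{k-1,j} - phi_{kk} phi_{k-1,k-j},  j = 1..k-1.
Step k = 1:
  phi_11 = rho(1) = -0.7724.
Step k = 2:
  phi_22 = [rho(2) - phi_11 rho(1)] / [1 - phi_11 rho(1)] = [0.7341 - (-0.7724)(-0.7724)] / [1 - (-0.7724)(-0.7724)]
         = 0.13749824 / 0.40339824 = 0.3408.
Therefore phi_{22} = 0.3408.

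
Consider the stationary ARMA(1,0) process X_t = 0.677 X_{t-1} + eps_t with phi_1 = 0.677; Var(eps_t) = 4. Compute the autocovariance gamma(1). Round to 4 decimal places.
\gamma(1) = 4.9993

Multiply the model equation by X_{t-k} and take expectations. With theta_0 = psi_0 = 1 and psi_j the MA(infinity) weights, this gives
  gamma(k) - sum_i phi_i gamma(k-i) = c_k,
  c_k = sigma^2 * sum_{j=k..q} theta_j psi_{j-k}   (c_k = 0 for k > q),
using gamma(-m) = gamma(m).
Pure AR (q = 0): c_0 = sigma^2 = 4, c_k = 0 for k >= 1.
Equations for k = 0 and k = 1 (AR order 1):
  gamma(0) = phi_1 gamma(1) + c_0
  gamma(1) = phi_1 gamma(0) + c_1
Substituting the second into the first: gamma(0) (1 - phi_1^2) = c_0 + phi_1 c_1, so
  gamma(0) = c_0 / (1 - phi_1^2) = 4 / (1 - (0.677)^2) = 4 / 0.541671 = 7.384556.
  gamma(1) = phi_1 gamma(0) = (0.677)(7.384556) = 4.999345.
Therefore gamma(1) = 4.9993 (to 4 decimal places).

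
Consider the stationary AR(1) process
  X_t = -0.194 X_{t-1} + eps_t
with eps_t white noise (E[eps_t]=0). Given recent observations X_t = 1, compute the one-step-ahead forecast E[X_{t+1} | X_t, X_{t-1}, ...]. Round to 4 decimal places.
E[X_{t+1} \mid \mathcal F_t] = -0.1940

For an AR(p) model X_t = c + sum_i phi_i X_{t-i} + eps_t, the
one-step-ahead conditional mean is
  E[X_{t+1} | X_t, ...] = c + sum_i phi_i X_{t+1-i}.
Substitute known values:
  E[X_{t+1} | ...] = (-0.194) * (1)
                   = -0.1940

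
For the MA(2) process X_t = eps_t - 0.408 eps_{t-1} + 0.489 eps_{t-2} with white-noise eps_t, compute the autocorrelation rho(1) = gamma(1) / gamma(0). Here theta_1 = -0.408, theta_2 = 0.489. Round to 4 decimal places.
\rho(1) = -0.4322

For an MA(q) process with theta_0 = 1, the autocovariance is
  gamma(k) = sigma^2 * sum_{i=0..q-k} theta_i * theta_{i+k},
and rho(k) = gamma(k) / gamma(0). Sigma^2 cancels.
  numerator   = (1)*(-0.408) + (-0.408)*(0.489) = -0.607512.
  denominator = (1)^2 + (-0.408)^2 + (0.489)^2 = 1.405585.
  rho(1) = -0.607512 / 1.405585 = -0.4322.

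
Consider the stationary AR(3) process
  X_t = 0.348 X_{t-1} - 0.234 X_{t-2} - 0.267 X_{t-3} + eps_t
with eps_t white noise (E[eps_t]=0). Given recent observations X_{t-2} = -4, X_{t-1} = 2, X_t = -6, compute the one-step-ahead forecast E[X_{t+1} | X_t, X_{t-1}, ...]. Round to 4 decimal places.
E[X_{t+1} \mid \mathcal F_t] = -1.4880

For an AR(p) model X_t = c + sum_i phi_i X_{t-i} + eps_t, the
one-step-ahead conditional mean is
  E[X_{t+1} | X_t, ...] = c + sum_i phi_i X_{t+1-i}.
Substitute known values:
  E[X_{t+1} | ...] = (0.348) * (-6) + (-0.234) * (2) + (-0.267) * (-4)
                   = -1.4880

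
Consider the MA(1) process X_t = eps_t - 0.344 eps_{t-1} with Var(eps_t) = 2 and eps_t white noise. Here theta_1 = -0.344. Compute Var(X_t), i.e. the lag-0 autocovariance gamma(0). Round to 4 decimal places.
\gamma(0) = 2.2367

For an MA(q) process X_t = eps_t + sum_i theta_i eps_{t-i} with
Var(eps_t) = sigma^2, the variance is
  gamma(0) = sigma^2 * (1 + sum_i theta_i^2).
  sum_i theta_i^2 = (-0.344)^2 = 0.118336.
  gamma(0) = 2 * (1 + 0.118336) = 2 * 1.118336 = 2.236672, which rounds to 2.2367.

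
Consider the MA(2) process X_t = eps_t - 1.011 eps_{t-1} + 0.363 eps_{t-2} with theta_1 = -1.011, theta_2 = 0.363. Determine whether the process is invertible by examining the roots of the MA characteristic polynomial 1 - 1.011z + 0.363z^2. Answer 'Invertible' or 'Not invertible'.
\text{Invertible}

The MA(q) characteristic polynomial is P(z) = 1 - 1.011z + 0.363z^2.
Invertibility requires all roots to lie outside the unit circle, i.e. |z| > 1 for every root.
Set 1 + (-1.011) z + (0.363) z^2 = 0, i.e. a z^2 + b z + c = 0 with a = 0.363, b = -1.011, c = 1.
Discriminant D = b^2 - 4ac = (-1.011)^2 - 4*(0.363)*1 = 1.022121 - (1.452) = -0.429879.
D < 0, so the roots are the complex-conjugate pair z = (-b +/- i sqrt(-D)) / (2a) = 1.3926 +/- 0.9031i.
For a conjugate pair |z|^2 = z * conj(z) = (product of roots) = c/a = 1/(0.363) = 2.754821, so |z| = sqrt(2.754821) = 1.6598 for both roots.
Moduli of all roots: 1.6598, 1.6598.
All moduli strictly greater than 1? Yes.
Verdict: Invertible.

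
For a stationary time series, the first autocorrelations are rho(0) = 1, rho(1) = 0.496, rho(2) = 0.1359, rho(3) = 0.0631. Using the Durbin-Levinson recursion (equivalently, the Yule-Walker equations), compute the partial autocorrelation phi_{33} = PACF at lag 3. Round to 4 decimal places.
\phi_{33} = 0.0790

The PACF at lag k is phi_{kk}, the last component of the solution
to the Yule-Walker system G_k phi = r_k where
  (G_k)_{ij} = rho(|i - j|), (r_k)_i = rho(i), i,j = 1..k.
Equivalently, Durbin-Levinson gives phi_{kk} iteratively:
  phi_{11} = rho(1)
  phi_{kk} = [rho(k) - sum_{j=1..k-1} phi_{k-1,j} rho(k-j)]
            / [1 - sum_{j=1..k-1} phi_{k-1,j} rho(j)],
  phi_{k,j} = phi_{k-1,j} - phi_{kk} phi_{k-1,k-j},  j = 1..k-1.
Step k = 1:
  phi_11 = rho(1) = 0.496.
Step k = 2:
  phi_22 = [rho(2) - phi_11 rho(1)] / [1 - phi_11 rho(1)] = [0.1359 - (0.496)(0.496)] / [1 - (0.496)(0.496)]
         = -0.110116 / 0.753984 = -0.146046.
  Update: phi_21 = phi_11 - phi_22 phi_11 = 0.496 - (-0.146046)(0.496) = 0.568439.
Step k = 3:
  phi_33 = [rho(3) - phi_21 rho(2) - phi_22 rho(1)] / [1 - phi_21 rho(1) - phi_22 rho(2)]
    numerator   = 0.0631 - (0.568439)(0.1359) - (-0.146046)(0.496) = 0.05828778
    denominator = 1 - (0.568439)(0.496) - (-0.146046)(0.1359) = 0.73790205
  phi_33 = 0.05828778 / 0.73790205 = 0.079.
Therefore phi_{33} = 0.0790.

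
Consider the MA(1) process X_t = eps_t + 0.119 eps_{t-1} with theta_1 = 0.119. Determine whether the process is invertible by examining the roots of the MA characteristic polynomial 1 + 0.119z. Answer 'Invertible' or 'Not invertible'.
\text{Invertible}

The MA(q) characteristic polynomial is P(z) = 1 + 0.119z.
Invertibility requires all roots to lie outside the unit circle, i.e. |z| > 1 for every root.
This is linear in z: 1 + (0.119) z = 0  =>  z = -1/(0.119) = -8.403361,  |z| = 8.403361.
Moduli of all roots: 8.4034.
All moduli strictly greater than 1? Yes.
Verdict: Invertible.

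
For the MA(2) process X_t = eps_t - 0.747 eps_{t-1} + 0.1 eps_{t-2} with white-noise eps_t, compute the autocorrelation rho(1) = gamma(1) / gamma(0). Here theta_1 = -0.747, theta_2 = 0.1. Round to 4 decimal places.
\rho(1) = -0.5240

For an MA(q) process with theta_0 = 1, the autocovariance is
  gamma(k) = sigma^2 * sum_{i=0..q-k} theta_i * theta_{i+k},
and rho(k) = gamma(k) / gamma(0). Sigma^2 cancels.
  numerator   = (1)*(-0.747) + (-0.747)*(0.1) = -0.8217.
  denominator = (1)^2 + (-0.747)^2 + (0.1)^2 = 1.568009.
  rho(1) = -0.8217 / 1.568009 = -0.5240.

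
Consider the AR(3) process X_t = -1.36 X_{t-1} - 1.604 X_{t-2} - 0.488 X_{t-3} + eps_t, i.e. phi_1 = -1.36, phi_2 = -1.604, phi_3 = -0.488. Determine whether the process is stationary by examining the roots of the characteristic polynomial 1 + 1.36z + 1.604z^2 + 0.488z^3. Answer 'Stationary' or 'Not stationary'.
\text{Not stationary}

The AR(p) characteristic polynomial is P(z) = 1 + 1.36z + 1.604z^2 + 0.488z^3.
Stationarity requires all roots to lie outside the unit circle, i.e. |z| > 1 for every root.
Degree 3: look for a simple real root z0 first, then factor out (1 - z/z0) and solve the remaining quadratic.
Testing z0 = -2.5: P(-2.5) = 1 + (1.36)(-2.5) + (1.604)(-2.5)^2 + (0.488)(-2.5)^3
  = 1 + (-3.4) + (10.025) + (-7.625) = 0.  So z_0 = -2.5 is a root, |z_0| = 2.5.
Divide out the factor (1 + 0.4 z) = (1 - z/z0) (since 1/z0 = -0.4):
  P(z) = (1 + 0.4 z)(1 + (0.96) z + (1.22) z^2)
  [check: z-coef 0.96 - (-0.4) = 1.36; z^2-coef 1.22 - (-0.4)(0.96) = 1.604; z^3-coef -(-0.4)(1.22) = 0.488.]
Remaining roots from the quadratic factor 1 + (0.96) z + (1.22) z^2:
  Set 1 + (0.96) z + (1.22) z^2 = 0, i.e. a z^2 + b z + c = 0 with a = 1.22, b = 0.96, c = 1.
  Discriminant D = b^2 - 4ac = (0.96)^2 - 4*(1.22)*1 = 0.9216 - (4.88) = -3.9584.
  D < 0, so the roots are the complex-conjugate pair z = (-b +/- i sqrt(-D)) / (2a) = -0.3934 +/- 0.8154i.
  For a conjugate pair |z|^2 = z * conj(z) = (product of roots) = c/a = 1/(1.22) = 0.819672, so |z| = sqrt(0.819672) = 0.9054 for both roots.
Moduli of all roots: 2.5000, 0.9054, 0.9054.
All moduli strictly greater than 1? No.
Verdict: Not stationary.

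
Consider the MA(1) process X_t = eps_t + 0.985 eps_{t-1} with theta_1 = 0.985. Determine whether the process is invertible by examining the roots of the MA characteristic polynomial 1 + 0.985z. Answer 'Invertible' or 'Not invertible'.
\text{Invertible}

The MA(q) characteristic polynomial is P(z) = 1 + 0.985z.
Invertibility requires all roots to lie outside the unit circle, i.e. |z| > 1 for every root.
This is linear in z: 1 + (0.985) z = 0  =>  z = -1/(0.985) = -1.015228,  |z| = 1.015228.
Moduli of all roots: 1.0152.
All moduli strictly greater than 1? Yes.
Verdict: Invertible.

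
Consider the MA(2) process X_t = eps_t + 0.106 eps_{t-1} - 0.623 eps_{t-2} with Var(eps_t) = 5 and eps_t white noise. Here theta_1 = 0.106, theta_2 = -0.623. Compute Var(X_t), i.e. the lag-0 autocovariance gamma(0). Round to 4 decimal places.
\gamma(0) = 6.9968

For an MA(q) process X_t = eps_t + sum_i theta_i eps_{t-i} with
Var(eps_t) = sigma^2, the variance is
  gamma(0) = sigma^2 * (1 + sum_i theta_i^2).
  sum_i theta_i^2 = (0.106)^2 + (-0.623)^2 = 0.011236 + 0.388129 = 0.399365.
  gamma(0) = 5 * (1 + 0.399365) = 5 * 1.399365 = 6.996825, which rounds to 6.9968.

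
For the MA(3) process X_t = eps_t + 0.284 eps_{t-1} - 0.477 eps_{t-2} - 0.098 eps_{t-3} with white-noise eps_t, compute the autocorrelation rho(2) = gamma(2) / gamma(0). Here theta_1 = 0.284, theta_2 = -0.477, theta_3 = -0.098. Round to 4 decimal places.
\rho(2) = -0.3831

For an MA(q) process with theta_0 = 1, the autocovariance is
  gamma(k) = sigma^2 * sum_{i=0..q-k} theta_i * theta_{i+k},
and rho(k) = gamma(k) / gamma(0). Sigma^2 cancels.
  numerator   = (1)*(-0.477) + (0.284)*(-0.098) = -0.504832.
  denominator = (1)^2 + (0.284)^2 + (-0.477)^2 + (-0.098)^2 = 1.317789.
  rho(2) = -0.504832 / 1.317789 = -0.3831.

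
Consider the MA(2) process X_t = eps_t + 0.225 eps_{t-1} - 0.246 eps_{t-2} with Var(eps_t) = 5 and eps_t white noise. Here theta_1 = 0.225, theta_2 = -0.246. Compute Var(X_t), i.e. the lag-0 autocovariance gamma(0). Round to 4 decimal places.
\gamma(0) = 5.5557

For an MA(q) process X_t = eps_t + sum_i theta_i eps_{t-i} with
Var(eps_t) = sigma^2, the variance is
  gamma(0) = sigma^2 * (1 + sum_i theta_i^2).
  sum_i theta_i^2 = (0.225)^2 + (-0.246)^2 = 0.050625 + 0.060516 = 0.111141.
  gamma(0) = 5 * (1 + 0.111141) = 5 * 1.111141 = 5.555705, which rounds to 5.5557.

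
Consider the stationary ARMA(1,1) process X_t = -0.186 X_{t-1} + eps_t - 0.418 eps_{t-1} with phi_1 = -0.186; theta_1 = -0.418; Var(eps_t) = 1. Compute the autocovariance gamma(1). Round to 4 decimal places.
\gamma(1) = -0.6743

Multiply the model equation by X_{t-k} and take expectations. With theta_0 = psi_0 = 1 and psi_j the MA(infinity) weights, this gives
  gamma(k) - sum_i phi_i gamma(k-i) = c_k,
  c_k = sigma^2 * sum_{j=k..q} theta_j psi_{j-k}   (c_k = 0 for k > q),
using gamma(-m) = gamma(m).
psi-weights needed (psi_j = theta_j + sum_i phi_i psi_{j-i}):
  psi_1 = theta_1 + phi_1 = -0.418 + (-0.186) = -0.604
Right-hand sides:
  c_0 = sigma^2 (1 + theta_1 psi_1) = 1 * (1 + (-0.418)(-0.604)) = 1 * 1.252472 = 1.252472
  c_1 = sigma^2 theta_1 = 1 * (-0.418) = -0.418
  c_2 = 0
Equations for k = 0 and k = 1 (AR order 1):
  gamma(0) = phi_1 gamma(1) + c_0
  gamma(1) = phi_1 gamma(0) + c_1
Substituting the second into the first: gamma(0) (1 - phi_1^2) = c_0 + phi_1 c_1, so
  gamma(0) = (c_0 + phi_1 c_1) / (1 - phi_1^2) = (1.252472 + (-0.186)(-0.418)) / (1 - (-0.186)^2) = 1.33022 / 0.965404 = 1.377889.
  gamma(1) = phi_1 gamma(0) + c_1 = (-0.186)(1.377889) + (-0.418) = -0.674287.
Therefore gamma(1) = -0.6743 (to 4 decimal places).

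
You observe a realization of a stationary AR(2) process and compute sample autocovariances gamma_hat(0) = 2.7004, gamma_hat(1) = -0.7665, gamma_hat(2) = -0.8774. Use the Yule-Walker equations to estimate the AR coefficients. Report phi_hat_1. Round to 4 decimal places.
\hat\phi_{1} = -0.4090

The Yule-Walker equations for an AR(p) process read, in matrix form,
  Gamma_p phi = r_p,   with   (Gamma_p)_{ij} = gamma(|i - j|),
                       (r_p)_i = gamma(i),   i,j = 1..p.
Substitute the sample gammas (Toeplitz matrix and right-hand side of size 2):
  Gamma_p = [[2.7004, -0.7665], [-0.7665, 2.7004]]
  r_p     = [-0.7665, -0.8774]
Written out:
  2.7004 phi_1 - 0.7665 phi_2 = -0.7665
  -0.7665 phi_1 + 2.7004 phi_2 = -0.8774
Solve by Cramer's rule:
  det = gamma(0)^2 - gamma(1)^2 = (2.7004)^2 - (-0.7665)^2 = 7.29216016 - 0.58752225 = 6.70463791
  phi_hat_1 = [gamma(1) gamma(0) - gamma(1) gamma(2)] / det = [(-0.7665)(2.7004) - (-0.7665)(-0.8774)] / 6.70463791 = -2.7423837 / 6.70463791 = -0.409
  phi_hat_2 = [gamma(0) gamma(2) - gamma(1)^2] / det = [(2.7004)(-0.8774) - (-0.7665)^2] / 6.70463791 = -2.95685321 / 6.70463791 = -0.441
So phi_hat = [-0.4090, -0.4410].
Therefore phi_hat_1 = -0.4090.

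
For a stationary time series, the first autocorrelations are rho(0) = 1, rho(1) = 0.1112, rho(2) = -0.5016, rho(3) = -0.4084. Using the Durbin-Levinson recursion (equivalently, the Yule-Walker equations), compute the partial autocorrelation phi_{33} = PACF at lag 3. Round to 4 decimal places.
\phi_{33} = -0.3690

The PACF at lag k is phi_{kk}, the last component of the solution
to the Yule-Walker system G_k phi = r_k where
  (G_k)_{ij} = rho(|i - j|), (r_k)_i = rho(i), i,j = 1..k.
Equivalently, Durbin-Levinson gives phi_{kk} iteratively:
  phi_{11} = rho(1)
  phi_{kk} = [rho(k) - sum_{j=1..k-1} phi_{k-1,j} rho(k-j)]
            / [1 - sum_{j=1..k-1} phi_{k-1,j} rho(j)],
  phi_{k,j} = phi_{k-1,j} - phi_{kk} phi_{k-1,k-j},  j = 1..k-1.
Step k = 1:
  phi_11 = rho(1) = 0.1112.
Step k = 2:
  phi_22 = [rho(2) - phi_11 rho(1)] / [1 - phi_11 rho(1)] = [-0.5016 - (0.1112)(0.1112)] / [1 - (0.1112)(0.1112)]
         = -0.51396544 / 0.98763456 = -0.5204.
  Update: phi_21 = phi_11 - phi_22 phi_11 = 0.1112 - (-0.5204)(0.1112) = 0.169069.
Step k = 3:
  phi_33 = [rho(3) - phi_21 rho(2) - phi_22 rho(1)] / [1 - phi_21 rho(1) - phi_22 rho(2)]
    numerator   = -0.4084 - (0.169069)(-0.5016) - (-0.5204)(0.1112) = -0.2657267
    denominator = 1 - (0.169069)(0.1112) - (-0.5204)(-0.5016) = 0.72016673
  phi_33 = -0.2657267 / 0.72016673 = -0.369.
Therefore phi_{33} = -0.3690.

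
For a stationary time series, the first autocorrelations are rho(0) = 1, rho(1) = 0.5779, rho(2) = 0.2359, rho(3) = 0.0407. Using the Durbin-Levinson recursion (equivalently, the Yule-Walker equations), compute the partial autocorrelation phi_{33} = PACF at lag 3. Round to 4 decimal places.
\phi_{33} = -0.0470

The PACF at lag k is phi_{kk}, the last component of the solution
to the Yule-Walker system G_k phi = r_k where
  (G_k)_{ij} = rho(|i - j|), (r_k)_i = rho(i), i,j = 1..k.
Equivalently, Durbin-Levinson gives phi_{kk} iteratively:
  phi_{11} = rho(1)
  phi_{kk} = [rho(k) - sum_{j=1..k-1} phi_{k-1,j} rho(k-j)]
            / [1 - sum_{j=1..k-1} phi_{k-1,j} rho(j)],
  phi_{k,j} = phi_{k-1,j} - phi_{kk} phi_{k-1,k-j},  j = 1..k-1.
Step k = 1:
  phi_11 = rho(1) = 0.5779.
Step k = 2:
  phi_22 = [rho(2) - phi_11 rho(1)] / [1 - phi_11 rho(1)] = [0.2359 - (0.5779)(0.5779)] / [1 - (0.5779)(0.5779)]
         = -0.09806841 / 0.66603159 = -0.147243.
  Update: phi_21 = phi_11 - phi_22 phi_11 = 0.5779 - (-0.147243)(0.5779) = 0.662992.
Step k = 3:
  phi_33 = [rho(3) - phi_21 rho(2) - phi_22 rho(1)] / [1 - phi_21 rho(1) - phi_22 rho(2)]
    numerator   = 0.0407 - (0.662992)(0.2359) - (-0.147243)(0.5779) = -0.03060807
    denominator = 1 - (0.662992)(0.5779) - (-0.147243)(0.2359) = 0.65159171
  phi_33 = -0.03060807 / 0.65159171 = -0.047.
Therefore phi_{33} = -0.0470.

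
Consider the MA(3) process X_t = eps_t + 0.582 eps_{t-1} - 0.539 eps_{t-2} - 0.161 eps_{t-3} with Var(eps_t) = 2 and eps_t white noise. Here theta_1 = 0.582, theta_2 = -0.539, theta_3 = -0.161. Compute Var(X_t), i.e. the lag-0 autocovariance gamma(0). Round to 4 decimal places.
\gamma(0) = 3.3103

For an MA(q) process X_t = eps_t + sum_i theta_i eps_{t-i} with
Var(eps_t) = sigma^2, the variance is
  gamma(0) = sigma^2 * (1 + sum_i theta_i^2).
  sum_i theta_i^2 = (0.582)^2 + (-0.539)^2 + (-0.161)^2 = 0.338724 + 0.290521 + 0.025921 = 0.655166.
  gamma(0) = 2 * (1 + 0.655166) = 2 * 1.655166 = 3.310332, which rounds to 3.3103.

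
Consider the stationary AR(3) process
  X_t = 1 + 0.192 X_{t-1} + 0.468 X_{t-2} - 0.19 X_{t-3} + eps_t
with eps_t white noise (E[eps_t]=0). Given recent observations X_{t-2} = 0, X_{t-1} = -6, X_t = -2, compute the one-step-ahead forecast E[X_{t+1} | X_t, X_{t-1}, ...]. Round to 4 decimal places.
E[X_{t+1} \mid \mathcal F_t] = -2.1920

For an AR(p) model X_t = c + sum_i phi_i X_{t-i} + eps_t, the
one-step-ahead conditional mean is
  E[X_{t+1} | X_t, ...] = c + sum_i phi_i X_{t+1-i}.
Substitute known values:
  E[X_{t+1} | ...] = 1 + (0.192) * (-2) + (0.468) * (-6) + (-0.19) * (0)
                   = -2.1920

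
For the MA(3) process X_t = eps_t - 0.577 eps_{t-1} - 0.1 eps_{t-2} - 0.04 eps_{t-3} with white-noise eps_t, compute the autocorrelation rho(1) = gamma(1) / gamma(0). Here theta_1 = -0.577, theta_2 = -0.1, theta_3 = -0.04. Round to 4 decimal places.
\rho(1) = -0.3833

For an MA(q) process with theta_0 = 1, the autocovariance is
  gamma(k) = sigma^2 * sum_{i=0..q-k} theta_i * theta_{i+k},
and rho(k) = gamma(k) / gamma(0). Sigma^2 cancels.
  numerator   = (1)*(-0.577) + (-0.577)*(-0.1) + (-0.1)*(-0.04) = -0.5153.
  denominator = (1)^2 + (-0.577)^2 + (-0.1)^2 + (-0.04)^2 = 1.344529.
  rho(1) = -0.5153 / 1.344529 = -0.3833.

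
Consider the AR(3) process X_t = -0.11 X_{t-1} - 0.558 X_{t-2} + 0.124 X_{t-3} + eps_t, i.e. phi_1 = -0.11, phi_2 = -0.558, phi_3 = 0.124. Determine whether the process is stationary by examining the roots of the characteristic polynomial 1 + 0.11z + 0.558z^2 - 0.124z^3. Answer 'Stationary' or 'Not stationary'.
\text{Stationary}

The AR(p) characteristic polynomial is P(z) = 1 + 0.11z + 0.558z^2 - 0.124z^3.
Stationarity requires all roots to lie outside the unit circle, i.e. |z| > 1 for every root.
Degree 3: look for a simple real root z0 first, then factor out (1 - z/z0) and solve the remaining quadratic.
Testing z0 = 5: P(5) = 1 + (0.11)(5) + (0.558)(5)^2 + (-0.124)(5)^3
  = 1 + (0.55) + (13.95) + (-15.5) = 0.  So z_0 = 5 is a root, |z_0| = 5.
Divide out the factor (1 - 0.2 z) = (1 - z/z0) (since 1/z0 = 0.2):
  P(z) = (1 - 0.2 z)(1 + (0.31) z + (0.62) z^2)
  [check: z-coef 0.31 - (0.2) = 0.11; z^2-coef 0.62 - (0.2)(0.31) = 0.558; z^3-coef -(0.2)(0.62) = -0.124.]
Remaining roots from the quadratic factor 1 + (0.31) z + (0.62) z^2:
  Set 1 + (0.31) z + (0.62) z^2 = 0, i.e. a z^2 + b z + c = 0 with a = 0.62, b = 0.31, c = 1.
  Discriminant D = b^2 - 4ac = (0.31)^2 - 4*(0.62)*1 = 0.0961 - (2.48) = -2.3839.
  D < 0, so the roots are the complex-conjugate pair z = (-b +/- i sqrt(-D)) / (2a) = -0.25 +/- 1.2452i.
  For a conjugate pair |z|^2 = z * conj(z) = (product of roots) = c/a = 1/(0.62) = 1.612903, so |z| = sqrt(1.612903) = 1.27 for both roots.
Moduli of all roots: 5.0000, 1.2700, 1.2700.
All moduli strictly greater than 1? Yes.
Verdict: Stationary.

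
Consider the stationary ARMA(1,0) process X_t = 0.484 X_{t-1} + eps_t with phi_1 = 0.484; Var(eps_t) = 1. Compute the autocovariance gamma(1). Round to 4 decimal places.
\gamma(1) = 0.6321

Multiply the model equation by X_{t-k} and take expectations. With theta_0 = psi_0 = 1 and psi_j the MA(infinity) weights, this gives
  gamma(k) - sum_i phi_i gamma(k-i) = c_k,
  c_k = sigma^2 * sum_{j=k..q} theta_j psi_{j-k}   (c_k = 0 for k > q),
using gamma(-m) = gamma(m).
Pure AR (q = 0): c_0 = sigma^2 = 1, c_k = 0 for k >= 1.
Equations for k = 0 and k = 1 (AR order 1):
  gamma(0) = phi_1 gamma(1) + c_0
  gamma(1) = phi_1 gamma(0) + c_1
Substituting the second into the first: gamma(0) (1 - phi_1^2) = c_0 + phi_1 c_1, so
  gamma(0) = c_0 / (1 - phi_1^2) = 1 / (1 - (0.484)^2) = 1 / 0.765744 = 1.305919.
  gamma(1) = phi_1 gamma(0) = (0.484)(1.305919) = 0.632065.
Therefore gamma(1) = 0.6321 (to 4 decimal places).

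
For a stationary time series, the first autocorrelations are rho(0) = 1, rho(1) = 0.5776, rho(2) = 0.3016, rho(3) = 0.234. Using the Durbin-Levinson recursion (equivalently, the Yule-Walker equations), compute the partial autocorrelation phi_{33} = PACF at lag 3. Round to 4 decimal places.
\phi_{33} = 0.1191

The PACF at lag k is phi_{kk}, the last component of the solution
to the Yule-Walker system G_k phi = r_k where
  (G_k)_{ij} = rho(|i - j|), (r_k)_i = rho(i), i,j = 1..k.
Equivalently, Durbin-Levinson gives phi_{kk} iteratively:
  phi_{11} = rho(1)
  phi_{kk} = [rho(k) - sum_{j=1..k-1} phi_{k-1,j} rho(k-j)]
            / [1 - sum_{j=1..k-1} phi_{k-1,j} rho(j)],
  phi_{k,j} = phi_{k-1,j} - phi_{kk} phi_{k-1,k-j},  j = 1..k-1.
Step k = 1:
  phi_11 = rho(1) = 0.5776.
Step k = 2:
  phi_22 = [rho(2) - phi_11 rho(1)] / [1 - phi_11 rho(1)] = [0.3016 - (0.5776)(0.5776)] / [1 - (0.5776)(0.5776)]
         = -0.03202176 / 0.66637824 = -0.048053.
  Update: phi_21 = phi_11 - phi_22 phi_11 = 0.5776 - (-0.048053)(0.5776) = 0.605356.
Step k = 3:
  phi_33 = [rho(3) - phi_21 rho(2) - phi_22 rho(1)] / [1 - phi_21 rho(1) - phi_22 rho(2)]
    numerator   = 0.234 - (0.605356)(0.3016) - (-0.048053)(0.5776) = 0.07918039
    denominator = 1 - (0.605356)(0.5776) - (-0.048053)(0.3016) = 0.66483948
  phi_33 = 0.07918039 / 0.66483948 = 0.1191.
Therefore phi_{33} = 0.1191.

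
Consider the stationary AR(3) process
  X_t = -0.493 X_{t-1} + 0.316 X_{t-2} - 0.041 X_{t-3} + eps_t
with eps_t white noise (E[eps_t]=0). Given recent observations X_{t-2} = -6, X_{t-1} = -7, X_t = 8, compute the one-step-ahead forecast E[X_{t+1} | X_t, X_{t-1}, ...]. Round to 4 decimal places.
E[X_{t+1} \mid \mathcal F_t] = -5.9100

For an AR(p) model X_t = c + sum_i phi_i X_{t-i} + eps_t, the
one-step-ahead conditional mean is
  E[X_{t+1} | X_t, ...] = c + sum_i phi_i X_{t+1-i}.
Substitute known values:
  E[X_{t+1} | ...] = (-0.493) * (8) + (0.316) * (-7) + (-0.041) * (-6)
                   = -5.9100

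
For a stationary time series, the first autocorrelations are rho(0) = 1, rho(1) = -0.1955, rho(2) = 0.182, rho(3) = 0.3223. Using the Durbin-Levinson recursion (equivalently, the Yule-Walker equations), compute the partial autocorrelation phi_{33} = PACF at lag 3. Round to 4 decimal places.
\phi_{33} = 0.4060

The PACF at lag k is phi_{kk}, the last component of the solution
to the Yule-Walker system G_k phi = r_k where
  (G_k)_{ij} = rho(|i - j|), (r_k)_i = rho(i), i,j = 1..k.
Equivalently, Durbin-Levinson gives phi_{kk} iteratively:
  phi_{11} = rho(1)
  phi_{kk} = [rho(k) - sum_{j=1..k-1} phi_{k-1,j} rho(k-j)]
            / [1 - sum_{j=1..k-1} phi_{k-1,j} rho(j)],
  phi_{k,j} = phi_{k-1,j} - phi_{kk} phi_{k-1,k-j},  j = 1..k-1.
Step k = 1:
  phi_11 = rho(1) = -0.1955.
Step k = 2:
  phi_22 = [rho(2) - phi_11 rho(1)] / [1 - phi_11 rho(1)] = [0.182 - (-0.1955)(-0.1955)] / [1 - (-0.1955)(-0.1955)]
         = 0.14377975 / 0.96177975 = 0.149493.
  Update: phi_21 = phi_11 - phi_22 phi_11 = -0.1955 - (0.149493)(-0.1955) = -0.166274.
Step k = 3:
  phi_33 = [rho(3) - phi_21 rho(2) - phi_22 rho(1)] / [1 - phi_21 rho(1) - phi_22 rho(2)]
    numerator   = 0.3223 - (-0.166274)(0.182) - (0.149493)(-0.1955) = 0.38178784
    denominator = 1 - (-0.166274)(-0.1955) - (0.149493)(0.182) = 0.94028562
  phi_33 = 0.38178784 / 0.94028562 = 0.406.
Therefore phi_{33} = 0.4060.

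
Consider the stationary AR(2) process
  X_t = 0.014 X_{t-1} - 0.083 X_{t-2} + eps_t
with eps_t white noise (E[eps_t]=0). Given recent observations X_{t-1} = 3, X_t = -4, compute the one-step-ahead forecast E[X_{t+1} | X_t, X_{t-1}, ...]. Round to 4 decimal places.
E[X_{t+1} \mid \mathcal F_t] = -0.3050

For an AR(p) model X_t = c + sum_i phi_i X_{t-i} + eps_t, the
one-step-ahead conditional mean is
  E[X_{t+1} | X_t, ...] = c + sum_i phi_i X_{t+1-i}.
Substitute known values:
  E[X_{t+1} | ...] = (0.014) * (-4) + (-0.083) * (3)
                   = -0.3050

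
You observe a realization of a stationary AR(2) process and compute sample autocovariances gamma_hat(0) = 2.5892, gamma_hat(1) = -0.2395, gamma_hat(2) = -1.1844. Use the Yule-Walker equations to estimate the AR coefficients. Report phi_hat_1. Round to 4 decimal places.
\hat\phi_{1} = -0.1360

The Yule-Walker equations for an AR(p) process read, in matrix form,
  Gamma_p phi = r_p,   with   (Gamma_p)_{ij} = gamma(|i - j|),
                       (r_p)_i = gamma(i),   i,j = 1..p.
Substitute the sample gammas (Toeplitz matrix and right-hand side of size 2):
  Gamma_p = [[2.5892, -0.2395], [-0.2395, 2.5892]]
  r_p     = [-0.2395, -1.1844]
Written out:
  2.5892 phi_1 - 0.2395 phi_2 = -0.2395
  -0.2395 phi_1 + 2.5892 phi_2 = -1.1844
Solve by Cramer's rule:
  det = gamma(0)^2 - gamma(1)^2 = (2.5892)^2 - (-0.2395)^2 = 6.70395664 - 0.05736025 = 6.64659639
  phi_hat_1 = [gamma(1) gamma(0) - gamma(1) gamma(2)] / det = [(-0.2395)(2.5892) - (-0.2395)(-1.1844)] / 6.64659639 = -0.9037772 / 6.64659639 = -0.136
  phi_hat_2 = [gamma(0) gamma(2) - gamma(1)^2] / det = [(2.5892)(-1.1844) - (-0.2395)^2] / 6.64659639 = -3.12400873 / 6.64659639 = -0.47
So phi_hat = [-0.1360, -0.4700].
Therefore phi_hat_1 = -0.1360.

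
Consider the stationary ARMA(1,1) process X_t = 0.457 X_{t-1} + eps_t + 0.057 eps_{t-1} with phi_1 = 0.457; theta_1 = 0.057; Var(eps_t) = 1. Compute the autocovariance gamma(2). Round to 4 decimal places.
\gamma(2) = 0.3046

Multiply the model equation by X_{t-k} and take expectations. With theta_0 = psi_0 = 1 and psi_j the MA(infinity) weights, this gives
  gamma(k) - sum_i phi_i gamma(k-i) = c_k,
  c_k = sigma^2 * sum_{j=k..q} theta_j psi_{j-k}   (c_k = 0 for k > q),
using gamma(-m) = gamma(m).
psi-weights needed (psi_j = theta_j + sum_i phi_i psi_{j-i}):
  psi_1 = theta_1 + phi_1 = 0.057 + (0.457) = 0.514
Right-hand sides:
  c_0 = sigma^2 (1 + theta_1 psi_1) = 1 * (1 + (0.057)(0.514)) = 1 * 1.029298 = 1.029298
  c_1 = sigma^2 theta_1 = 1 * (0.057) = 0.057
  c_2 = 0
Equations for k = 0 and k = 1 (AR order 1):
  gamma(0) = phi_1 gamma(1) + c_0
  gamma(1) = phi_1 gamma(0) + c_1
Substituting the second into the first: gamma(0) (1 - phi_1^2) = c_0 + phi_1 c_1, so
  gamma(0) = (c_0 + phi_1 c_1) / (1 - phi_1^2) = (1.029298 + (0.457)(0.057)) / (1 - (0.457)^2) = 1.055347 / 0.791151 = 1.333939.
  gamma(1) = phi_1 gamma(0) + c_1 = (0.457)(1.333939) + (0.057) = 0.66661.
For k = 2 (> q): gamma(2) = phi_1 gamma(1) = (0.457)(0.66661) = 0.304641.
Therefore gamma(2) = 0.3046 (to 4 decimal places).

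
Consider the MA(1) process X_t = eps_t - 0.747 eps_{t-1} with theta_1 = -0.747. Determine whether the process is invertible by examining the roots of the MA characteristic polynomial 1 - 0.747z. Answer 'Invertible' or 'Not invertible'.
\text{Invertible}

The MA(q) characteristic polynomial is P(z) = 1 - 0.747z.
Invertibility requires all roots to lie outside the unit circle, i.e. |z| > 1 for every root.
This is linear in z: 1 + (-0.747) z = 0  =>  z = -1/(-0.747) = 1.338688,  |z| = 1.338688.
Moduli of all roots: 1.3387.
All moduli strictly greater than 1? Yes.
Verdict: Invertible.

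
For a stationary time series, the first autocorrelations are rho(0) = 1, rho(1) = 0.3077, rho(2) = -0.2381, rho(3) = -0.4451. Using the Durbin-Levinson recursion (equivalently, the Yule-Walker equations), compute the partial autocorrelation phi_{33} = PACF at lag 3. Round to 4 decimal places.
\phi_{33} = -0.2960

The PACF at lag k is phi_{kk}, the last component of the solution
to the Yule-Walker system G_k phi = r_k where
  (G_k)_{ij} = rho(|i - j|), (r_k)_i = rho(i), i,j = 1..k.
Equivalently, Durbin-Levinson gives phi_{kk} iteratively:
  phi_{11} = rho(1)
  phi_{kk} = [rho(k) - sum_{j=1..k-1} phi_{k-1,j} rho(k-j)]
            / [1 - sum_{j=1..k-1} phi_{k-1,j} rho(j)],
  phi_{k,j} = phi_{k-1,j} - phi_{kk} phi_{k-1,k-j},  j = 1..k-1.
Step k = 1:
  phi_11 = rho(1) = 0.3077.
Step k = 2:
  phi_22 = [rho(2) - phi_11 rho(1)] / [1 - phi_11 rho(1)] = [-0.2381 - (0.3077)(0.3077)] / [1 - (0.3077)(0.3077)]
         = -0.33277929 / 0.90532071 = -0.367582.
  Update: phi_21 = phi_11 - phi_22 phi_11 = 0.3077 - (-0.367582)(0.3077) = 0.420805.
Step k = 3:
  phi_33 = [rho(3) - phi_21 rho(2) - phi_22 rho(1)] / [1 - phi_21 rho(1) - phi_22 rho(2)]
    numerator   = -0.4451 - (0.420805)(-0.2381) - (-0.367582)(0.3077) = -0.23180148
    denominator = 1 - (0.420805)(0.3077) - (-0.367582)(-0.2381) = 0.78299715
  phi_33 = -0.23180148 / 0.78299715 = -0.296.
Therefore phi_{33} = -0.2960.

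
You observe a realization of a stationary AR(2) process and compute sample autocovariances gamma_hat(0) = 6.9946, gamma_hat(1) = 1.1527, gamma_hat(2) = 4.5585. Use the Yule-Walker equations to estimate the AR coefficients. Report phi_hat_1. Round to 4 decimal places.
\hat\phi_{1} = 0.0590

The Yule-Walker equations for an AR(p) process read, in matrix form,
  Gamma_p phi = r_p,   with   (Gamma_p)_{ij} = gamma(|i - j|),
                       (r_p)_i = gamma(i),   i,j = 1..p.
Substitute the sample gammas (Toeplitz matrix and right-hand side of size 2):
  Gamma_p = [[6.9946, 1.1527], [1.1527, 6.9946]]
  r_p     = [1.1527, 4.5585]
Written out:
  6.9946 phi_1 + 1.1527 phi_2 = 1.1527
  1.1527 phi_1 + 6.9946 phi_2 = 4.5585
Solve by Cramer's rule:
  det = gamma(0)^2 - gamma(1)^2 = (6.9946)^2 - (1.1527)^2 = 48.92442916 - 1.32871729 = 47.59571187
  phi_hat_1 = [gamma(1) gamma(0) - gamma(1) gamma(2)] / det = [(1.1527)(6.9946) - (1.1527)(4.5585)] / 47.59571187 = 2.80809247 / 47.59571187 = 0.059
  phi_hat_2 = [gamma(0) gamma(2) - gamma(1)^2] / det = [(6.9946)(4.5585) - (1.1527)^2] / 47.59571187 = 30.55616681 / 47.59571187 = 0.642
So phi_hat = [0.0590, 0.6420].
Therefore phi_hat_1 = 0.0590.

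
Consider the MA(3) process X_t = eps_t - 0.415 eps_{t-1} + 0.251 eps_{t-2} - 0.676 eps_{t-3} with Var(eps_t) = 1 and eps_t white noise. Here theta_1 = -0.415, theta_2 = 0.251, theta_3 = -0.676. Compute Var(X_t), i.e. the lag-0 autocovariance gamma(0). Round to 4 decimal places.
\gamma(0) = 1.6922

For an MA(q) process X_t = eps_t + sum_i theta_i eps_{t-i} with
Var(eps_t) = sigma^2, the variance is
  gamma(0) = sigma^2 * (1 + sum_i theta_i^2).
  sum_i theta_i^2 = (-0.415)^2 + (0.251)^2 + (-0.676)^2 = 0.172225 + 0.063001 + 0.456976 = 0.692202.
  gamma(0) = 1 * (1 + 0.692202) = 1 * 1.692202 = 1.692202, which rounds to 1.6922.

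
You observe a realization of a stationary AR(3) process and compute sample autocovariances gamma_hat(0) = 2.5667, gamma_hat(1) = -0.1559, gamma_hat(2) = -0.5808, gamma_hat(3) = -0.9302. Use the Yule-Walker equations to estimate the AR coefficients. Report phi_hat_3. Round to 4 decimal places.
\hat\phi_{3} = -0.4170

The Yule-Walker equations for an AR(p) process read, in matrix form,
  Gamma_p phi = r_p,   with   (Gamma_p)_{ij} = gamma(|i - j|),
                       (r_p)_i = gamma(i),   i,j = 1..p.
Substitute the sample gammas (Toeplitz matrix and right-hand side of size 3):
  Gamma_p = [[2.5667, -0.1559, -0.5808], [-0.1559, 2.5667, -0.1559], [-0.5808, -0.1559, 2.5667]]
  r_p     = [-0.1559, -0.5808, -0.9302]
Written out (R1..R3):
  (R1) 2.5667 phi_1 - 0.1559 phi_2 - 0.5808 phi_3 = -0.1559
  (R2) -0.1559 phi_1 + 2.5667 phi_2 - 0.1559 phi_3 = -0.5808
  (R3) -0.5808 phi_1 - 0.1559 phi_2 + 2.5667 phi_3 = -0.9302
Gaussian elimination:
  R2 <- R2 - (-0.1559/2.5667) R1 = R2 - (-0.060739) R1:  2.557231 phi_2 - 0.191177 phi_3 = -0.590269
  R3 <- R3 - (-0.5808/2.5667) R1 = R3 - (-0.226283) R1:  -0.191177 phi_2 + 2.435275 phi_3 = -0.965477
  R3 <- R3 - (-0.191177/2.557231) R2 = R3 - (-0.07476) R2:  2.420983 phi_3 = -1.009606
Back-substitution:
  phi_hat_3 = -1.009606 / 2.420983 = -0.417023
  phi_hat_2 = (-0.590269 - (-0.191177)(-0.417023)) / 2.557231 = -0.262
  phi_hat_1 = (-0.1559 - (-0.1559)(-0.262) - (-0.5808)(-0.417023)) / 2.5667 = -0.171018
So phi_hat = [-0.1710, -0.2620, -0.4170].
Therefore phi_hat_3 = -0.4170.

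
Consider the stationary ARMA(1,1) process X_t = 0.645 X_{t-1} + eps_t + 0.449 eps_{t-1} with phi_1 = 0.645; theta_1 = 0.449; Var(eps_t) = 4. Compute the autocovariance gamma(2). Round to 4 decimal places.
\gamma(2) = 6.2330

Multiply the model equation by X_{t-k} and take expectations. With theta_0 = psi_0 = 1 and psi_j the MA(infinity) weights, this gives
  gamma(k) - sum_i phi_i gamma(k-i) = c_k,
  c_k = sigma^2 * sum_{j=k..q} theta_j psi_{j-k}   (c_k = 0 for k > q),
using gamma(-m) = gamma(m).
psi-weights needed (psi_j = theta_j + sum_i phi_i psi_{j-i}):
  psi_1 = theta_1 + phi_1 = 0.449 + (0.645) = 1.094
Right-hand sides:
  c_0 = sigma^2 (1 + theta_1 psi_1) = 4 * (1 + (0.449)(1.094)) = 4 * 1.491206 = 5.964824
  c_1 = sigma^2 theta_1 = 4 * (0.449) = 1.796
  c_2 = 0
Equations for k = 0 and k = 1 (AR order 1):
  gamma(0) = phi_1 gamma(1) + c_0
  gamma(1) = phi_1 gamma(0) + c_1
Substituting the second into the first: gamma(0) (1 - phi_1^2) = c_0 + phi_1 c_1, so
  gamma(0) = (c_0 + phi_1 c_1) / (1 - phi_1^2) = (5.964824 + (0.645)(1.796)) / (1 - (0.645)^2) = 7.123244 / 0.583975 = 12.197858.
  gamma(1) = phi_1 gamma(0) + c_1 = (0.645)(12.197858) + (1.796) = 9.663618.
For k = 2 (> q): gamma(2) = phi_1 gamma(1) = (0.645)(9.663618) = 6.233034.
Therefore gamma(2) = 6.2330 (to 4 decimal places).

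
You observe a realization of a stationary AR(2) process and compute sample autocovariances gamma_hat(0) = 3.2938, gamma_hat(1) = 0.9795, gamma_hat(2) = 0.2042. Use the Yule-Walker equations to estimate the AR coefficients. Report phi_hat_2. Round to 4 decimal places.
\hat\phi_{2} = -0.0290

The Yule-Walker equations for an AR(p) process read, in matrix form,
  Gamma_p phi = r_p,   with   (Gamma_p)_{ij} = gamma(|i - j|),
                       (r_p)_i = gamma(i),   i,j = 1..p.
Substitute the sample gammas (Toeplitz matrix and right-hand side of size 2):
  Gamma_p = [[3.2938, 0.9795], [0.9795, 3.2938]]
  r_p     = [0.9795, 0.2042]
Written out:
  3.2938 phi_1 + 0.9795 phi_2 = 0.9795
  0.9795 phi_1 + 3.2938 phi_2 = 0.2042
Solve by Cramer's rule:
  det = gamma(0)^2 - gamma(1)^2 = (3.2938)^2 - (0.9795)^2 = 10.84911844 - 0.95942025 = 9.88969819
  phi_hat_1 = [gamma(1) gamma(0) - gamma(1) gamma(2)] / det = [(0.9795)(3.2938) - (0.9795)(0.2042)] / 9.88969819 = 3.0262632 / 9.88969819 = 0.306
  phi_hat_2 = [gamma(0) gamma(2) - gamma(1)^2] / det = [(3.2938)(0.2042) - (0.9795)^2] / 9.88969819 = -0.28682629 / 9.88969819 = -0.029
So phi_hat = [0.3060, -0.0290].
Therefore phi_hat_2 = -0.0290.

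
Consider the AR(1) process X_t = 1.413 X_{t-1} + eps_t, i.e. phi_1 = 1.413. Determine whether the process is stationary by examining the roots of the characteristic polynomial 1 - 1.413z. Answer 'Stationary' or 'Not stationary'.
\text{Not stationary}

The AR(p) characteristic polynomial is P(z) = 1 - 1.413z.
Stationarity requires all roots to lie outside the unit circle, i.e. |z| > 1 for every root.
This is linear in z: 1 + (-1.413) z = 0  =>  z = -1/(-1.413) = 0.707714,  |z| = 0.707714.
Moduli of all roots: 0.7077.
All moduli strictly greater than 1? No.
Verdict: Not stationary.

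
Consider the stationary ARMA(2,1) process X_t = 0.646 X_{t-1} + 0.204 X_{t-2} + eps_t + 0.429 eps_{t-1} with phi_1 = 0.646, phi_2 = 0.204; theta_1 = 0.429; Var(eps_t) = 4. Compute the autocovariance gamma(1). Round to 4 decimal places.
\gamma(1) = 20.8131

Multiply the model equation by X_{t-k} and take expectations. With theta_0 = psi_0 = 1 and psi_j the MA(infinity) weights, this gives
  gamma(k) - sum_i phi_i gamma(k-i) = c_k,
  c_k = sigma^2 * sum_{j=k..q} theta_j psi_{j-k}   (c_k = 0 for k > q),
using gamma(-m) = gamma(m).
psi-weights needed (psi_j = theta_j + sum_i phi_i psi_{j-i}):
  psi_1 = theta_1 + phi_1 = 0.429 + (0.646) = 1.075
Right-hand sides:
  c_0 = sigma^2 (1 + theta_1 psi_1) = 4 * (1 + (0.429)(1.075)) = 4 * 1.461175 = 5.8447
  c_1 = sigma^2 theta_1 = 4 * (0.429) = 1.716
  c_2 = 0
Equations for k = 0, 1, 2 (AR order 2, c_2 = 0):
  (E0) gamma(0) = phi_1 gamma(1) + phi_2 gamma(2) + c_0
  (E1) gamma(1) = phi_1 gamma(0) + phi_2 gamma(1) + c_1
  (E2) gamma(2) = phi_1 gamma(1) + phi_2 gamma(0)
From (E1): gamma(1) = A gamma(0) + B with
  A = phi_1 / (1 - phi_2) = 0.646 / 0.796 = 0.811558,   B = c_1 / (1 - phi_2) = 1.716 / 0.796 = 2.155779.
Insert (E2) into (E0): gamma(0) (1 - phi_2^2) = phi_1 (1 + phi_2) gamma(1) + c_0.
  phi_1 (1 + phi_2) = (0.646)(1.204) = 0.777784,   1 - phi_2^2 = 0.958384.
Replace gamma(1) by A gamma(0) + B and collect gamma(0):
  gamma(0) [0.958384 - (0.777784)(0.811558)] = (0.777784)(2.155779) + 5.8447
  gamma(0) * 0.327167 = 7.52143
  gamma(0) = 7.52143 / 0.327167 = 22.989551.
  gamma(1) = A gamma(0) + B = (0.811558)(22.989551) + (2.155779) = 20.813128.
Therefore gamma(1) = 20.8131 (to 4 decimal places).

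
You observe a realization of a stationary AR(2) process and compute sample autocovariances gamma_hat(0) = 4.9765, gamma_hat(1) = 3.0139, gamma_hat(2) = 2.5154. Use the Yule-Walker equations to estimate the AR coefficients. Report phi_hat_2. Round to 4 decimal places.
\hat\phi_{2} = 0.2190

The Yule-Walker equations for an AR(p) process read, in matrix form,
  Gamma_p phi = r_p,   with   (Gamma_p)_{ij} = gamma(|i - j|),
                       (r_p)_i = gamma(i),   i,j = 1..p.
Substitute the sample gammas (Toeplitz matrix and right-hand side of size 2):
  Gamma_p = [[4.9765, 3.0139], [3.0139, 4.9765]]
  r_p     = [3.0139, 2.5154]
Written out:
  4.9765 phi_1 + 3.0139 phi_2 = 3.0139
  3.0139 phi_1 + 4.9765 phi_2 = 2.5154
Solve by Cramer's rule:
  det = gamma(0)^2 - gamma(1)^2 = (4.9765)^2 - (3.0139)^2 = 24.76555225 - 9.08359321 = 15.68195904
  phi_hat_1 = [gamma(1) gamma(0) - gamma(1) gamma(2)] / det = [(3.0139)(4.9765) - (3.0139)(2.5154)] / 15.68195904 = 7.41750929 / 15.68195904 = 0.473
  phi_hat_2 = [gamma(0) gamma(2) - gamma(1)^2] / det = [(4.9765)(2.5154) - (3.0139)^2] / 15.68195904 = 3.43429489 / 15.68195904 = 0.219
So phi_hat = [0.4730, 0.2190].
Therefore phi_hat_2 = 0.2190.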